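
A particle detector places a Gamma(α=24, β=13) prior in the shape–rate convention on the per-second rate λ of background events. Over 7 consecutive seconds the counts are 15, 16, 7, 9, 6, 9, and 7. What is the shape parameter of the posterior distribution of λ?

Total count: 15 + 16 + 7 + 9 + 6 + 9 + 7 = 69.
Total exposure: 7 seconds.
Gamma(α, β) with Poisson data over total exposure Σt gives posterior Gamma(α+Σx, β+Σt) = Gamma(93, 20).

93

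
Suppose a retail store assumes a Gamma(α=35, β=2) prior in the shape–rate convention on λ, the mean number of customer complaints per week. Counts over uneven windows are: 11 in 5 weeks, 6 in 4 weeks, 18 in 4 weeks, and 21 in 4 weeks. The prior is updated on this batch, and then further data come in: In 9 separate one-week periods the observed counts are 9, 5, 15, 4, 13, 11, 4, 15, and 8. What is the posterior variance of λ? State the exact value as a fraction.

25/112

Total count: 11 + 6 + 18 + 21 = 56.
Total exposure: 5 + 4 + 4 + 4 = 17 weeks.
After the first batch: Gamma(35 + 56, 2 + 17) = Gamma(91, 19).
Total count: 9 + 5 + 15 + 4 + 13 + 11 + 4 + 15 + 8 = 84.
Total exposure: 9 weeks.
After the second batch: Gamma(91 + 84, 19 + 9) = Gamma(175, 28).
Posterior variance = α'/β'² = 175/784 = 25/112.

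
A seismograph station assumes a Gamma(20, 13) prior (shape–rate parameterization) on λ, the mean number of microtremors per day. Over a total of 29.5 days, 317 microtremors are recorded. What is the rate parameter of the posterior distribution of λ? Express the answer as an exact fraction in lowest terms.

85/2

Total count 317 over total exposure 29.5 days.
Posterior: α' = 20 + 317 = 337, β' = 13 + 29.5 = 85/2.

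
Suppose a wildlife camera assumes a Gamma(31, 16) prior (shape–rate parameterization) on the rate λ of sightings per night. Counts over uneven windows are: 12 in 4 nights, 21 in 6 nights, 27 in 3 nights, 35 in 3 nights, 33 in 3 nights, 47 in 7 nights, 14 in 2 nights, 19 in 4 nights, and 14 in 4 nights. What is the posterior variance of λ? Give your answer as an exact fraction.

Total count: 12 + 21 + 27 + 35 + 33 + 47 + 14 + 19 + 14 = 222.
Total exposure: 4 + 6 + 3 + 3 + 3 + 7 + 2 + 4 + 4 = 36 nights.
Gamma(α, β) with Poisson data over total exposure Σt gives posterior Gamma(α+Σx, β+Σt) = Gamma(253, 52).
Posterior variance = α'/β'² = 253/2704.

253/2704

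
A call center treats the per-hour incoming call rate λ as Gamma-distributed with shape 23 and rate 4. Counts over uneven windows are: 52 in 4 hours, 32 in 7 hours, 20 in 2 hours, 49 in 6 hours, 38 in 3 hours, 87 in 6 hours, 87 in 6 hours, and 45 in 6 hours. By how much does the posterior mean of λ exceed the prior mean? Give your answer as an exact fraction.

Total count: 52 + 32 + 20 + 49 + 38 + 87 + 87 + 45 = 410.
Total exposure: 4 + 7 + 2 + 6 + 3 + 6 + 6 + 6 = 40 hours.
By Gamma–Poisson conjugacy, the posterior is Gamma(α + Σx, β + Σt) = Gamma(23 + 410, 4 + 40) = Gamma(433, 44).
Posterior mean = 433/44 = 433/44; prior mean = 23/4 = 23/4. Difference = 433/44 − 23/4 = 45/11.

45/11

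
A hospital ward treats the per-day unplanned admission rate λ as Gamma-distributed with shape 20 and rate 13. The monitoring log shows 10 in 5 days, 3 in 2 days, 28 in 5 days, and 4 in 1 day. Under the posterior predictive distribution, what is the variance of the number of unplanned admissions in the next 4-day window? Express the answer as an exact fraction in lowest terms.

Total count: 10 + 3 + 28 + 4 = 45.
Total exposure: 5 + 2 + 5 + 1 = 13 days.
The Gamma prior is conjugate for the Poisson rate, so λ | data ~ Gamma(20+45, 13+13) = Gamma(65, 26).
The posterior predictive for a window of length T is Negative Binomial with variance T·α'·(β'+T)/β'² = 4·65·30/676 = 150/13.

150/13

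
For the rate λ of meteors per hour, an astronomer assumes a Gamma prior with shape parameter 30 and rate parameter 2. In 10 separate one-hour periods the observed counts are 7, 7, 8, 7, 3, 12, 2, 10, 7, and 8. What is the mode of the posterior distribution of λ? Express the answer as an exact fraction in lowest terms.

25/3

Total count: 7 + 7 + 8 + 7 + 3 + 12 + 2 + 10 + 7 + 8 = 71.
Total exposure: 10 hours.
Gamma(α, β) with Poisson data over total exposure Σt gives posterior Gamma(α+Σx, β+Σt) = Gamma(101, 12).
Posterior mode = (α'−1)/β' = 100/12 = 25/3.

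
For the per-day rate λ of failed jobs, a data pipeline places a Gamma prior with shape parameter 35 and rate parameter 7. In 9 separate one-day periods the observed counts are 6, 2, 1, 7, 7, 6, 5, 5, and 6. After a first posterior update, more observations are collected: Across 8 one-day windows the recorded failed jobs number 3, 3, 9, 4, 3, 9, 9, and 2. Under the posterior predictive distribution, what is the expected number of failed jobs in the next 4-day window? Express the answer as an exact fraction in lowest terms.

61/3

Total count: 6 + 2 + 1 + 7 + 7 + 6 + 5 + 5 + 6 = 45.
Total exposure: 9 days.
After the first batch: Gamma(35 + 45, 7 + 9) = Gamma(80, 16).
Total count: 3 + 3 + 9 + 4 + 3 + 9 + 9 + 2 = 42.
Total exposure: 8 days.
After the second batch: Gamma(80 + 42, 16 + 8) = Gamma(122, 24).
Predictive mean over a 4-day window = T·E[λ|data] = 4·122/24 = 61/3.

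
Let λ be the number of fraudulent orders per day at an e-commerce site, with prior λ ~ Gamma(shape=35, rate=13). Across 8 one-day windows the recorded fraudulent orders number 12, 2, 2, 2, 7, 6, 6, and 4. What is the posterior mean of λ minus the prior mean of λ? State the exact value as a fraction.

Total count: 12 + 2 + 2 + 2 + 7 + 6 + 6 + 4 = 41.
Total exposure: 8 days.
By Gamma–Poisson conjugacy, the posterior is Gamma(α + Σx, β + Σt) = Gamma(35 + 41, 13 + 8) = Gamma(76, 21).
Posterior mean = 76/21 = 76/21; prior mean = 35/13 = 35/13. Difference = 76/21 − 35/13 = 253/273.

253/273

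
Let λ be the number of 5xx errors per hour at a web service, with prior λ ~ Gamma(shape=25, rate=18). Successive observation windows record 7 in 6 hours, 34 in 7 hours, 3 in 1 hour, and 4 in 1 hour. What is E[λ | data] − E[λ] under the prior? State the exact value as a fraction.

Total count: 7 + 34 + 3 + 4 = 48.
Total exposure: 6 + 7 + 1 + 1 = 15 hours.
By Gamma–Poisson conjugacy, the posterior is Gamma(α + Σx, β + Σt) = Gamma(25 + 48, 18 + 15) = Gamma(73, 33).
Posterior mean = 73/33 = 73/33; prior mean = 25/18 = 25/18. Difference = 73/33 − 25/18 = 163/198.

163/198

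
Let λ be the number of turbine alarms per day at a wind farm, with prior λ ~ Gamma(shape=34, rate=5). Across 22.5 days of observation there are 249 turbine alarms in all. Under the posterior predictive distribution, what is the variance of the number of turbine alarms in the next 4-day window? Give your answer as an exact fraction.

142632/3025

Total count 249 over total exposure 22.5 days.
The Gamma prior is conjugate for the Poisson rate, so λ | data ~ Gamma(34+249, 5+22.5) = Gamma(283, 55/2).
The posterior predictive for a window of length T is Negative Binomial with variance T·α'·(β'+T)/β'² = 4·283·(63/2)/(3025/4) = 142632/3025.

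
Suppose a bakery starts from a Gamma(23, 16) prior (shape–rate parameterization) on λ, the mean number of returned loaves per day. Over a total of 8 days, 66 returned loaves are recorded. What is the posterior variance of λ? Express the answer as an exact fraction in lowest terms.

89/576

Total count 66 over total exposure 8 days.
The Gamma prior is conjugate for the Poisson rate, so λ | data ~ Gamma(23+66, 16+8) = Gamma(89, 24).
Posterior variance = α'/β'² = 89/576.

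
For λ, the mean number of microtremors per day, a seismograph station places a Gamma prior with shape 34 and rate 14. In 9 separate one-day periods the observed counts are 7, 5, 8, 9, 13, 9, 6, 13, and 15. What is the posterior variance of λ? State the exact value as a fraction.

Total count: 7 + 5 + 8 + 9 + 13 + 9 + 6 + 13 + 15 = 85.
Total exposure: 9 days.
By Gamma–Poisson conjugacy, the posterior is Gamma(α + Σx, β + Σt) = Gamma(34 + 85, 14 + 9) = Gamma(119, 23).
Posterior variance = α'/β'² = 119/529.

119/529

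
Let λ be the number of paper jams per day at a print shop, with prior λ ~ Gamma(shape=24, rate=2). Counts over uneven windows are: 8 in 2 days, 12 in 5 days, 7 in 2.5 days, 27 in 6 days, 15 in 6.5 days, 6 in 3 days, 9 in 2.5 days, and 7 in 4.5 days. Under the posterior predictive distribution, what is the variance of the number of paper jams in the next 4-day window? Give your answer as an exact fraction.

Total count: 8 + 12 + 7 + 27 + 15 + 6 + 9 + 7 = 91.
Total exposure: 2 + 5 + 2.5 + 6 + 6.5 + 3 + 2.5 + 4.5 = 32 days.
The Gamma prior is conjugate for the Poisson rate, so λ | data ~ Gamma(24+91, 2+32) = Gamma(115, 34).
The posterior predictive for a window of length T is Negative Binomial with variance T·α'·(β'+T)/β'² = 4·115·38/1156 = 4370/289.

4370/289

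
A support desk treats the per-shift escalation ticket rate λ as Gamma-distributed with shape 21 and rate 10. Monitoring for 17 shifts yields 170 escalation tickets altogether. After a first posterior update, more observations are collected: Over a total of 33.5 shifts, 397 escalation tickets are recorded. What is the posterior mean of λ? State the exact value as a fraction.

1176/121

Total count 170 over total exposure 17 shifts.
After the first batch: Gamma(21 + 170, 10 + 17) = Gamma(191, 27).
Total count 397 over total exposure 33.5 shifts.
After the second batch: Gamma(191 + 397, 27 + 33.5) = Gamma(588, 121/2).
Posterior mean = α'/β' = 588/(121/2) = 1176/121.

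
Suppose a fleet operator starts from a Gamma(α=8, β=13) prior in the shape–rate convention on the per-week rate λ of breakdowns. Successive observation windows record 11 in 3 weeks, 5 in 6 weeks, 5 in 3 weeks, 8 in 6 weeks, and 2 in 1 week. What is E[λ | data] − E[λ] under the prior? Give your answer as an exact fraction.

Total count: 11 + 5 + 5 + 8 + 2 = 31.
Total exposure: 3 + 6 + 3 + 6 + 1 = 19 weeks.
Gamma(α, β) with Poisson data over total exposure Σt gives posterior Gamma(α+Σx, β+Σt) = Gamma(39, 32).
Posterior mean = 39/32 = 39/32; prior mean = 8/13 = 8/13. Difference = 39/32 − 8/13 = 251/416.

251/416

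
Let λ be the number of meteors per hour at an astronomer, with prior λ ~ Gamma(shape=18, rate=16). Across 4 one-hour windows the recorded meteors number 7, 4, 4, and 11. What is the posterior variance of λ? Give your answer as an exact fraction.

Total count: 7 + 4 + 4 + 11 = 26.
Total exposure: 4 hours.
Gamma(α, β) with Poisson data over total exposure Σt gives posterior Gamma(α+Σx, β+Σt) = Gamma(44, 20).
Posterior variance = α'/β'² = 44/400 = 11/100.

11/100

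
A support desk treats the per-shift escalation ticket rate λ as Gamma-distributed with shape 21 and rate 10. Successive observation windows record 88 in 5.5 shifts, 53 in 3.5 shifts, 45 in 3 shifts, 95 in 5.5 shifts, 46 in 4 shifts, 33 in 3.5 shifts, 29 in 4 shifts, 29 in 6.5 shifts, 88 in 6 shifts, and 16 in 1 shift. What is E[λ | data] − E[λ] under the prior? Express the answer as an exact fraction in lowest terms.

577/70

Total count: 88 + 53 + 45 + 95 + 46 + 33 + 29 + 29 + 88 + 16 = 522.
Total exposure: 5.5 + 3.5 + 3 + 5.5 + 4 + 3.5 + 4 + 6.5 + 6 + 1 = 42.5 shifts.
Gamma(α, β) with Poisson data over total exposure Σt gives posterior Gamma(α+Σx, β+Σt) = Gamma(543, 105/2).
Posterior mean = 543/(105/2) = 362/35; prior mean = 21/10 = 21/10. Difference = 362/35 − 21/10 = 577/70.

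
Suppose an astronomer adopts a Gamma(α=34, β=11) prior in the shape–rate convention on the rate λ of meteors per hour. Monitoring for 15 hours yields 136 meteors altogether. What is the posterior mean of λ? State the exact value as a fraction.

85/13

Total count 136 over total exposure 15 hours.
By Gamma–Poisson conjugacy, the posterior is Gamma(α + Σx, β + Σt) = Gamma(34 + 136, 11 + 15) = Gamma(170, 26).
Posterior mean = α'/β' = 170/26 = 85/13.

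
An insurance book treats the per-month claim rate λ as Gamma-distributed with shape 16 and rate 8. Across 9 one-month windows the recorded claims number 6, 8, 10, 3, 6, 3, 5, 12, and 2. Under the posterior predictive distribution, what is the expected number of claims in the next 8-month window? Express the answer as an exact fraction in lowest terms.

568/17

Total count: 6 + 8 + 10 + 3 + 6 + 3 + 5 + 12 + 2 = 55.
Total exposure: 9 months.
Conjugate update: add total count to the shape and total exposure to the rate, giving Gamma(71, 17).
Predictive mean over an 8-month window = T·E[λ|data] = 8·71/17 = 568/17.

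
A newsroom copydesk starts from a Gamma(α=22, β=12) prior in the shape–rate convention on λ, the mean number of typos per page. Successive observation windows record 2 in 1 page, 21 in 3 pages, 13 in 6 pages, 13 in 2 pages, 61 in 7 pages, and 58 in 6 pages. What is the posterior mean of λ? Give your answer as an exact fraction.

190/37

Total count: 2 + 21 + 13 + 13 + 61 + 58 = 168.
Total exposure: 1 + 3 + 6 + 2 + 7 + 6 = 25 pages.
By Gamma–Poisson conjugacy, the posterior is Gamma(α + Σx, β + Σt) = Gamma(22 + 168, 12 + 25) = Gamma(190, 37).
Posterior mean = α'/β' = 190/37.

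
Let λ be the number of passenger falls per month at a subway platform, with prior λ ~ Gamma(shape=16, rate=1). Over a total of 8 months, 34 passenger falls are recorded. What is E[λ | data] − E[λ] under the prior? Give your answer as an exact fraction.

Total count 34 over total exposure 8 months.
By Gamma–Poisson conjugacy, the posterior is Gamma(α + Σx, β + Σt) = Gamma(16 + 34, 1 + 8) = Gamma(50, 9).
Posterior mean = 50/9 = 50/9; prior mean = 16/1 = 16. Difference = 50/9 − 16 = -94/9.

-94/9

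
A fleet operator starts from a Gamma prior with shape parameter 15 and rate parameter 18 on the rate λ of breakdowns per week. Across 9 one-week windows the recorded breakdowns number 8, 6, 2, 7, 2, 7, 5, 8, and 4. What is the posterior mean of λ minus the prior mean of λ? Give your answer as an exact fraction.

83/54

Total count: 8 + 6 + 2 + 7 + 2 + 7 + 5 + 8 + 4 = 49.
Total exposure: 9 weeks.
Posterior: α' = 15 + 49 = 64, β' = 18 + 9 = 27.
Posterior mean = 64/27 = 64/27; prior mean = 15/18 = 5/6. Difference = 64/27 − 5/6 = 83/54.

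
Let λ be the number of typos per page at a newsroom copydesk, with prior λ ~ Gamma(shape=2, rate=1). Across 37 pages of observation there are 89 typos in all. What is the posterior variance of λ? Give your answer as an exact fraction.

Total count 89 over total exposure 37 pages.
Conjugate update: add total count to the shape and total exposure to the rate, giving Gamma(91, 38).
Posterior variance = α'/β'² = 91/1444.

91/1444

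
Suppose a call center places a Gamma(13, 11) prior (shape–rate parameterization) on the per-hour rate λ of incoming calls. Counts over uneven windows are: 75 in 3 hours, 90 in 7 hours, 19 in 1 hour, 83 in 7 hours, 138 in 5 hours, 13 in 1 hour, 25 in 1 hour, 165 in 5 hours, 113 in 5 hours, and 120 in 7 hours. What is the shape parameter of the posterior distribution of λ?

Total count: 75 + 90 + 19 + 83 + 138 + 13 + 25 + 165 + 113 + 120 = 841.
Total exposure: 3 + 7 + 1 + 7 + 5 + 1 + 1 + 5 + 5 + 7 = 42 hours.
Gamma(α, β) with Poisson data over total exposure Σt gives posterior Gamma(α+Σx, β+Σt) = Gamma(854, 53).

854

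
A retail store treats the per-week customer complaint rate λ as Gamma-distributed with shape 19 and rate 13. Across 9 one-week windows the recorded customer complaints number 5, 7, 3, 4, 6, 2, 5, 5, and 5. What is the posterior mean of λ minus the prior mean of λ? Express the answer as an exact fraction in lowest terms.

Total count: 5 + 7 + 3 + 4 + 6 + 2 + 5 + 5 + 5 = 42.
Total exposure: 9 weeks.
Gamma(α, β) with Poisson data over total exposure Σt gives posterior Gamma(α+Σx, β+Σt) = Gamma(61, 22).
Posterior mean = 61/22 = 61/22; prior mean = 19/13 = 19/13. Difference = 61/22 − 19/13 = 375/286.

375/286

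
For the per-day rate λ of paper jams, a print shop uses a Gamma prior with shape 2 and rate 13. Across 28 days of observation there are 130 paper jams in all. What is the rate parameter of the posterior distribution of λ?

Total count 130 over total exposure 28 days.
By Gamma–Poisson conjugacy, the posterior is Gamma(α + Σx, β + Σt) = Gamma(2 + 130, 13 + 28) = Gamma(132, 41).

41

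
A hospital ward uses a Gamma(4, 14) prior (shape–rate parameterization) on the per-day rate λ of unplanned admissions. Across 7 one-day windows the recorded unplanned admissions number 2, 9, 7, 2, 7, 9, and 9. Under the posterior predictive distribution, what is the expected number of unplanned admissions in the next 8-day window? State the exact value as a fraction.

Total count: 2 + 9 + 7 + 2 + 7 + 9 + 9 = 45.
Total exposure: 7 days.
Posterior: α' = 4 + 45 = 49, β' = 14 + 7 = 21.
Predictive mean over an 8-day window = T·E[λ|data] = 8·49/21 = 56/3.

56/3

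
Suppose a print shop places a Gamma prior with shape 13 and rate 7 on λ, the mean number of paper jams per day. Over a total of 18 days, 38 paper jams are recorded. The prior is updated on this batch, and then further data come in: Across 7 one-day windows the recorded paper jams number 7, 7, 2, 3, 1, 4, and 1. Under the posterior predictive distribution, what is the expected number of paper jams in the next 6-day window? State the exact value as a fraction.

Total count 38 over total exposure 18 days.
After the first batch: Gamma(13 + 38, 7 + 18) = Gamma(51, 25).
Total count: 7 + 7 + 2 + 3 + 1 + 4 + 1 = 25.
Total exposure: 7 days.
After the second batch: Gamma(51 + 25, 25 + 7) = Gamma(76, 32).
Predictive mean over a 6-day window = T·E[λ|data] = 6·76/32 = 57/4.

57/4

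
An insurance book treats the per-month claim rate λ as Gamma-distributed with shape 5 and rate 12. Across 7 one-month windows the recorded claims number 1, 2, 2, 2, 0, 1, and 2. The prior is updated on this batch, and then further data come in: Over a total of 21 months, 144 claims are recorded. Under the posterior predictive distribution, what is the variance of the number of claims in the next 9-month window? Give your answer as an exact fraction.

70119/1600

Total count: 1 + 2 + 2 + 2 + 0 + 1 + 2 = 10.
Total exposure: 7 months.
After the first batch: Gamma(5 + 10, 12 + 7) = Gamma(15, 19).
Total count 144 over total exposure 21 months.
After the second batch: Gamma(15 + 144, 19 + 21) = Gamma(159, 40).
The posterior predictive for a window of length T is Negative Binomial with variance T·α'·(β'+T)/β'² = 9·159·49/1600 = 70119/1600.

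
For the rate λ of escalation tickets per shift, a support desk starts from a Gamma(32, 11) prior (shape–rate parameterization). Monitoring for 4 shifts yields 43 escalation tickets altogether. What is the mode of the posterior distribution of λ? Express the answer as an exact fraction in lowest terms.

Total count 43 over total exposure 4 shifts.
Conjugate update: add total count to the shape and total exposure to the rate, giving Gamma(75, 15).
Posterior mode = (α'−1)/β' = 74/15.

74/15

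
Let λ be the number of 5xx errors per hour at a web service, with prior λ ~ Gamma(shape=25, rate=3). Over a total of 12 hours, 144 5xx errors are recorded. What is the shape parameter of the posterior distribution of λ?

Total count 144 over total exposure 12 hours.
Posterior: α' = 25 + 144 = 169, β' = 3 + 12 = 15.

169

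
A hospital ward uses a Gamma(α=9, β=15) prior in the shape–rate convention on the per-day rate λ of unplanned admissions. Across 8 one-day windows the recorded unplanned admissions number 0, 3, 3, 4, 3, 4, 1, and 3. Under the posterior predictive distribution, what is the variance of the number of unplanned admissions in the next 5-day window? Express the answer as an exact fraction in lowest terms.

Total count: 0 + 3 + 3 + 4 + 3 + 4 + 1 + 3 = 21.
Total exposure: 8 days.
By Gamma–Poisson conjugacy, the posterior is Gamma(α + Σx, β + Σt) = Gamma(9 + 21, 15 + 8) = Gamma(30, 23).
The posterior predictive for a window of length T is Negative Binomial with variance T·α'·(β'+T)/β'² = 5·30·28/529 = 4200/529.

4200/529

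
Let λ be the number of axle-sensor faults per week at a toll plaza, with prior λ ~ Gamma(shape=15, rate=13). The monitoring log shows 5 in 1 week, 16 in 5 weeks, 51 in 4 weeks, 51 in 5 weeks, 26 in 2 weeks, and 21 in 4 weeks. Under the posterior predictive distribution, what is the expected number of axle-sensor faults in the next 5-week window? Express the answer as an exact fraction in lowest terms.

Total count: 5 + 16 + 51 + 51 + 26 + 21 = 170.
Total exposure: 1 + 5 + 4 + 5 + 2 + 4 = 21 weeks.
Gamma(α, β) with Poisson data over total exposure Σt gives posterior Gamma(α+Σx, β+Σt) = Gamma(185, 34).
Predictive mean over a 5-week window = T·E[λ|data] = 5·185/34 = 925/34.

925/34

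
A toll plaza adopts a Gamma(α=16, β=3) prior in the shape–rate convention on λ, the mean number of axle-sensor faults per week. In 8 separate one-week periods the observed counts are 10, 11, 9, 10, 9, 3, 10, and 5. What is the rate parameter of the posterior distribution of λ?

11

Total count: 10 + 11 + 9 + 10 + 9 + 3 + 10 + 5 = 67.
Total exposure: 8 weeks.
The Gamma prior is conjugate for the Poisson rate, so λ | data ~ Gamma(16+67, 3+8) = Gamma(83, 11).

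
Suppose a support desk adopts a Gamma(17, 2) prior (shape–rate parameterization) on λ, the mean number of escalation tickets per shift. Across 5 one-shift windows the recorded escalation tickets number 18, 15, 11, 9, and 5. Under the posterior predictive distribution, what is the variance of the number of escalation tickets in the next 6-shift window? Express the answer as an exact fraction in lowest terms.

Total count: 18 + 15 + 11 + 9 + 5 = 58.
Total exposure: 5 shifts.
Gamma(α, β) with Poisson data over total exposure Σt gives posterior Gamma(α+Σx, β+Σt) = Gamma(75, 7).
The posterior predictive for a window of length T is Negative Binomial with variance T·α'·(β'+T)/β'² = 6·75·13/49 = 5850/49.

5850/49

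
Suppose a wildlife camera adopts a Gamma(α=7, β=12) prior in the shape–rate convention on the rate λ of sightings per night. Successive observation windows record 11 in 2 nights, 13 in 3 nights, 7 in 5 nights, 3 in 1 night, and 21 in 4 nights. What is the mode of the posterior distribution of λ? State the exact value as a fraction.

61/27

Total count: 11 + 13 + 7 + 3 + 21 = 55.
Total exposure: 2 + 3 + 5 + 1 + 4 = 15 nights.
The Gamma prior is conjugate for the Poisson rate, so λ | data ~ Gamma(7+55, 12+15) = Gamma(62, 27).
Posterior mode = (α'−1)/β' = 61/27.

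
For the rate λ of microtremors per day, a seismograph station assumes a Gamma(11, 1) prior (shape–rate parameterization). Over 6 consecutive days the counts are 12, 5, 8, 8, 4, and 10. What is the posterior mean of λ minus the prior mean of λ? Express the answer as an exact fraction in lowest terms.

-19/7

Total count: 12 + 5 + 8 + 8 + 4 + 10 = 47.
Total exposure: 6 days.
Posterior: α' = 11 + 47 = 58, β' = 1 + 6 = 7.
Posterior mean = 58/7 = 58/7; prior mean = 11/1 = 11. Difference = 58/7 − 11 = -19/7.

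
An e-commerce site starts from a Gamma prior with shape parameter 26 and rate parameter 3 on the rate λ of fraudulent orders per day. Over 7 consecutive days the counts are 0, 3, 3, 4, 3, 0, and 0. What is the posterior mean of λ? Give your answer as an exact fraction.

Total count: 0 + 3 + 3 + 4 + 3 + 0 + 0 = 13.
Total exposure: 7 days.
Conjugate update: add total count to the shape and total exposure to the rate, giving Gamma(39, 10).
Posterior mean = α'/β' = 39/10.

39/10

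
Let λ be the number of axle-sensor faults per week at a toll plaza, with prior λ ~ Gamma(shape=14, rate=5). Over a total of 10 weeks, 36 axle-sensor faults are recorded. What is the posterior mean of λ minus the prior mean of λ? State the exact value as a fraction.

8/15

Total count 36 over total exposure 10 weeks.
By Gamma–Poisson conjugacy, the posterior is Gamma(α + Σx, β + Σt) = Gamma(14 + 36, 5 + 10) = Gamma(50, 15).
Posterior mean = 50/15 = 10/3; prior mean = 14/5 = 14/5. Difference = 10/3 − 14/5 = 8/15.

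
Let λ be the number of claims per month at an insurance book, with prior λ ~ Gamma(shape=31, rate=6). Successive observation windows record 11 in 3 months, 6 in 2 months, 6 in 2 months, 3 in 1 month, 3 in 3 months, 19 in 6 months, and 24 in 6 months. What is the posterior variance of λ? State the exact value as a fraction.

103/841

Total count: 11 + 6 + 6 + 3 + 3 + 19 + 24 = 72.
Total exposure: 3 + 2 + 2 + 1 + 3 + 6 + 6 = 23 months.
Conjugate update: add total count to the shape and total exposure to the rate, giving Gamma(103, 29).
Posterior variance = α'/β'² = 103/841.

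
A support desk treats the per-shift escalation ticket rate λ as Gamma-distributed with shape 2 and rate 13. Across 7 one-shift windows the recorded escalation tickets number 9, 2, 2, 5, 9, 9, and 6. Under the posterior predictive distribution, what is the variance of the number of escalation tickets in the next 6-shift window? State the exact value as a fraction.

Total count: 9 + 2 + 2 + 5 + 9 + 9 + 6 = 42.
Total exposure: 7 shifts.
Conjugate update: add total count to the shape and total exposure to the rate, giving Gamma(44, 20).
The posterior predictive for a window of length T is Negative Binomial with variance T·α'·(β'+T)/β'² = 6·44·26/400 = 429/25.

429/25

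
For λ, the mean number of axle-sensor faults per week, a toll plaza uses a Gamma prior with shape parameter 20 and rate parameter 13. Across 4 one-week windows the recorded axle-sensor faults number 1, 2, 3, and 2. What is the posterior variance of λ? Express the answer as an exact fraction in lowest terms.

Total count: 1 + 2 + 3 + 2 = 8.
Total exposure: 4 weeks.
Gamma(α, β) with Poisson data over total exposure Σt gives posterior Gamma(α+Σx, β+Σt) = Gamma(28, 17).
Posterior variance = α'/β'² = 28/289.

28/289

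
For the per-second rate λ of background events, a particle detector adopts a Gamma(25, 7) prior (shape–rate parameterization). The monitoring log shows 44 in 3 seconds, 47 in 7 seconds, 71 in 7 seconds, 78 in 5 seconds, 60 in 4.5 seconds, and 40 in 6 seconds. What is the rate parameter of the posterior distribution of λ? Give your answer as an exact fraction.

79/2

Total count: 44 + 47 + 71 + 78 + 60 + 40 = 340.
Total exposure: 3 + 7 + 7 + 5 + 4.5 + 6 = 32.5 seconds.
By Gamma–Poisson conjugacy, the posterior is Gamma(α + Σx, β + Σt) = Gamma(25 + 340, 7 + 32.5) = Gamma(365, 79/2).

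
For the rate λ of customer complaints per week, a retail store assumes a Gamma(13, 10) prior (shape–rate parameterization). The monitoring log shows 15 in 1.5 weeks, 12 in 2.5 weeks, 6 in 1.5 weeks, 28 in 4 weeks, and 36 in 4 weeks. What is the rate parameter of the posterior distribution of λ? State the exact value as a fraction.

Total count: 15 + 12 + 6 + 28 + 36 = 97.
Total exposure: 1.5 + 2.5 + 1.5 + 4 + 4 = 13.5 weeks.
The Gamma prior is conjugate for the Poisson rate, so λ | data ~ Gamma(13+97, 10+13.5) = Gamma(110, 47/2).

47/2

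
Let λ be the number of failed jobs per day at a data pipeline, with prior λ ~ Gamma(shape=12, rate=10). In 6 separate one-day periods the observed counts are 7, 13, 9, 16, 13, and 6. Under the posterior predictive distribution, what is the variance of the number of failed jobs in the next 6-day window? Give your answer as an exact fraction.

627/16

Total count: 7 + 13 + 9 + 16 + 13 + 6 = 64.
Total exposure: 6 days.
By Gamma–Poisson conjugacy, the posterior is Gamma(α + Σx, β + Σt) = Gamma(12 + 64, 10 + 6) = Gamma(76, 16).
The posterior predictive for a window of length T is Negative Binomial with variance T·α'·(β'+T)/β'² = 6·76·22/256 = 627/16.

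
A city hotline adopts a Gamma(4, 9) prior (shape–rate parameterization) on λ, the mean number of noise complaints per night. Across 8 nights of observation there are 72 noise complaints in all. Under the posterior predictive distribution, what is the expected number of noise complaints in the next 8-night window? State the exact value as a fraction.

Total count 72 over total exposure 8 nights.
The Gamma prior is conjugate for the Poisson rate, so λ | data ~ Gamma(4+72, 9+8) = Gamma(76, 17).
Predictive mean over an 8-night window = T·E[λ|data] = 8·76/17 = 608/17.

608/17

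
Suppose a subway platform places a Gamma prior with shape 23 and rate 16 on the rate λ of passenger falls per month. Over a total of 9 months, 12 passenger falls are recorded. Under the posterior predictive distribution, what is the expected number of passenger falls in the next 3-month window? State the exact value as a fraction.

Total count 12 over total exposure 9 months.
By Gamma–Poisson conjugacy, the posterior is Gamma(α + Σx, β + Σt) = Gamma(23 + 12, 16 + 9) = Gamma(35, 25).
Predictive mean over a 3-month window = T·E[λ|data] = 3·35/25 = 21/5.

21/5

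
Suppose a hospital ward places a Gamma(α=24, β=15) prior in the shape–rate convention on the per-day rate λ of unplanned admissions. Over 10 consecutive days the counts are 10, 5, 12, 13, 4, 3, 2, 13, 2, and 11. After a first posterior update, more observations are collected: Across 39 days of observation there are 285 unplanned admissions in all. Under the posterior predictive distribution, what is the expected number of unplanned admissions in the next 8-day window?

Total count: 10 + 5 + 12 + 13 + 4 + 3 + 2 + 13 + 2 + 11 = 75.
Total exposure: 10 days.
After the first batch: Gamma(24 + 75, 15 + 10) = Gamma(99, 25).
Total count 285 over total exposure 39 days.
After the second batch: Gamma(99 + 285, 25 + 39) = Gamma(384, 64).
Predictive mean over an 8-day window = T·E[λ|data] = 8·384/64 = 48.

48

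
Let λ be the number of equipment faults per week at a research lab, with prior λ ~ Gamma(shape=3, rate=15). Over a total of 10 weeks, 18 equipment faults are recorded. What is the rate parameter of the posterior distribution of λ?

Total count 18 over total exposure 10 weeks.
The Gamma prior is conjugate for the Poisson rate, so λ | data ~ Gamma(3+18, 15+10) = Gamma(21, 25).

25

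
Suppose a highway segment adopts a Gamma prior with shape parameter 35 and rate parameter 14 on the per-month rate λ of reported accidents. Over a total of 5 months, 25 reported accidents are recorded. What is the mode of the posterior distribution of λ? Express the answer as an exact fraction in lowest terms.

Total count 25 over total exposure 5 months.
Gamma(α, β) with Poisson data over total exposure Σt gives posterior Gamma(α+Σx, β+Σt) = Gamma(60, 19).
Posterior mode = (α'−1)/β' = 59/19.

59/19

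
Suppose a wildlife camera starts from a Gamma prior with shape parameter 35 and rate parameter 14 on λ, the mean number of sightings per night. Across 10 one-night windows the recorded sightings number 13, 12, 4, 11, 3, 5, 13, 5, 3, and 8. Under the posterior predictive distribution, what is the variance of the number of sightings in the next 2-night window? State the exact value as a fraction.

Total count: 13 + 12 + 4 + 11 + 3 + 5 + 13 + 5 + 3 + 8 = 77.
Total exposure: 10 nights.
Conjugate update: add total count to the shape and total exposure to the rate, giving Gamma(112, 24).
The posterior predictive for a window of length T is Negative Binomial with variance T·α'·(β'+T)/β'² = 2·112·26/576 = 91/9.

91/9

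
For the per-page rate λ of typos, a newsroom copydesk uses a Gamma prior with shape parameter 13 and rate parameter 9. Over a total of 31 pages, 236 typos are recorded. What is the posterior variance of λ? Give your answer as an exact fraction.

Total count 236 over total exposure 31 pages.
By Gamma–Poisson conjugacy, the posterior is Gamma(α + Σx, β + Σt) = Gamma(13 + 236, 9 + 31) = Gamma(249, 40).
Posterior variance = α'/β'² = 249/1600.

249/1600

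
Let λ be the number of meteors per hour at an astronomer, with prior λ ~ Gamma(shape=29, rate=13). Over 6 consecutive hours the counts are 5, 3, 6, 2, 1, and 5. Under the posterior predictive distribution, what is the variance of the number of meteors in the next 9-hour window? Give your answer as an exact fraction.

Total count: 5 + 3 + 6 + 2 + 1 + 5 = 22.
Total exposure: 6 hours.
Gamma(α, β) with Poisson data over total exposure Σt gives posterior Gamma(α+Σx, β+Σt) = Gamma(51, 19).
The posterior predictive for a window of length T is Negative Binomial with variance T·α'·(β'+T)/β'² = 9·51·28/361 = 12852/361.

12852/361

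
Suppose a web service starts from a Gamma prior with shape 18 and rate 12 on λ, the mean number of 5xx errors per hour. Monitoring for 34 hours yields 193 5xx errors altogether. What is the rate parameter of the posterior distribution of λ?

Total count 193 over total exposure 34 hours.
Posterior: α' = 18 + 193 = 211, β' = 12 + 34 = 46.

46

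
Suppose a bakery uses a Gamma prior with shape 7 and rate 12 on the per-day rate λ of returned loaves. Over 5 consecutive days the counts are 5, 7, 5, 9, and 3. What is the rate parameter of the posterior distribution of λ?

17

Total count: 5 + 7 + 5 + 9 + 3 = 29.
Total exposure: 5 days.
Gamma(α, β) with Poisson data over total exposure Σt gives posterior Gamma(α+Σx, β+Σt) = Gamma(36, 17).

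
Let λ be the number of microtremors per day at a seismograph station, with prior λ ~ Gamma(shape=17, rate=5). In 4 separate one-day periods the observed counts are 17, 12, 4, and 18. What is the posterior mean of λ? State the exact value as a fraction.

Total count: 17 + 12 + 4 + 18 = 51.
Total exposure: 4 days.
The Gamma prior is conjugate for the Poisson rate, so λ | data ~ Gamma(17+51, 5+4) = Gamma(68, 9).
Posterior mean = α'/β' = 68/9.

68/9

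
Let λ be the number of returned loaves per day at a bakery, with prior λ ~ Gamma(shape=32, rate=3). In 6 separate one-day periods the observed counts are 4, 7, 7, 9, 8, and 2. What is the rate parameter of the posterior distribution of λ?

Total count: 4 + 7 + 7 + 9 + 8 + 2 = 37.
Total exposure: 6 days.
The Gamma prior is conjugate for the Poisson rate, so λ | data ~ Gamma(32+37, 3+6) = Gamma(69, 9).

9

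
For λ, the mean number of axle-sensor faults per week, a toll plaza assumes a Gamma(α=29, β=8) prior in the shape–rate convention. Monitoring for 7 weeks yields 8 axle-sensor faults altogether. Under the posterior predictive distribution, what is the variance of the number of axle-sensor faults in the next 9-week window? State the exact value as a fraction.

888/25

Total count 8 over total exposure 7 weeks.
By Gamma–Poisson conjugacy, the posterior is Gamma(α + Σx, β + Σt) = Gamma(29 + 8, 8 + 7) = Gamma(37, 15).
The posterior predictive for a window of length T is Negative Binomial with variance T·α'·(β'+T)/β'² = 9·37·24/225 = 888/25.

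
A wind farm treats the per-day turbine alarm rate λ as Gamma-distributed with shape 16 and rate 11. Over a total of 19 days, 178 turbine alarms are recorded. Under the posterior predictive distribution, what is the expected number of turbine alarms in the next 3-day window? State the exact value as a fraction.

Total count 178 over total exposure 19 days.
The Gamma prior is conjugate for the Poisson rate, so λ | data ~ Gamma(16+178, 11+19) = Gamma(194, 30).
Predictive mean over a 3-day window = T·E[λ|data] = 3·194/30 = 97/5.

97/5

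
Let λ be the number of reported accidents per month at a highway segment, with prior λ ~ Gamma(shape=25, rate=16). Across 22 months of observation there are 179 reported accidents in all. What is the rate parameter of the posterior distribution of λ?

38

Total count 179 over total exposure 22 months.
Posterior: α' = 25 + 179 = 204, β' = 16 + 22 = 38.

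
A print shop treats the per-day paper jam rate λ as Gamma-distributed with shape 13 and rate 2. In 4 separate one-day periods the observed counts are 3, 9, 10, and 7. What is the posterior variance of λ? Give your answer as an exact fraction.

7/6

Total count: 3 + 9 + 10 + 7 = 29.
Total exposure: 4 days.
By Gamma–Poisson conjugacy, the posterior is Gamma(α + Σx, β + Σt) = Gamma(13 + 29, 2 + 4) = Gamma(42, 6).
Posterior variance = α'/β'² = 42/36 = 7/6.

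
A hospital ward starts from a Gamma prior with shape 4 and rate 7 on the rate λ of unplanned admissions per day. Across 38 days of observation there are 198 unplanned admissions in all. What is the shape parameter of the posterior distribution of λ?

202

Total count 198 over total exposure 38 days.
The Gamma prior is conjugate for the Poisson rate, so λ | data ~ Gamma(4+198, 7+38) = Gamma(202, 45).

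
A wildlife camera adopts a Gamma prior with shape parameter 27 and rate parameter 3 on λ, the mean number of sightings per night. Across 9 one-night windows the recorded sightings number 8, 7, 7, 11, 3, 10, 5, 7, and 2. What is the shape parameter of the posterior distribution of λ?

87

Total count: 8 + 7 + 7 + 11 + 3 + 10 + 5 + 7 + 2 = 60.
Total exposure: 9 nights.
By Gamma–Poisson conjugacy, the posterior is Gamma(α + Σx, β + Σt) = Gamma(27 + 60, 3 + 9) = Gamma(87, 12).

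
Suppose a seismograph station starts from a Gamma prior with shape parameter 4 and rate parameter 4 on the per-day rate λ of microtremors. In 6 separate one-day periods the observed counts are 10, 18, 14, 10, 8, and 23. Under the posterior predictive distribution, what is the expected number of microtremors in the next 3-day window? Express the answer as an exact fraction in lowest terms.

261/10

Total count: 10 + 18 + 14 + 10 + 8 + 23 = 83.
Total exposure: 6 days.
The Gamma prior is conjugate for the Poisson rate, so λ | data ~ Gamma(4+83, 4+6) = Gamma(87, 10).
Predictive mean over a 3-day window = T·E[λ|data] = 3·87/10 = 261/10.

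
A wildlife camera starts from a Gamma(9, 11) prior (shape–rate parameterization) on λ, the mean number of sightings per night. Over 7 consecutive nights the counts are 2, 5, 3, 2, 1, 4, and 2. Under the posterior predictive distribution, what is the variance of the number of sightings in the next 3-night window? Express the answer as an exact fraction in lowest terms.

Total count: 2 + 5 + 3 + 2 + 1 + 4 + 2 = 19.
Total exposure: 7 nights.
Gamma(α, β) with Poisson data over total exposure Σt gives posterior Gamma(α+Σx, β+Σt) = Gamma(28, 18).
The posterior predictive for a window of length T is Negative Binomial with variance T·α'·(β'+T)/β'² = 3·28·21/324 = 49/9.

49/9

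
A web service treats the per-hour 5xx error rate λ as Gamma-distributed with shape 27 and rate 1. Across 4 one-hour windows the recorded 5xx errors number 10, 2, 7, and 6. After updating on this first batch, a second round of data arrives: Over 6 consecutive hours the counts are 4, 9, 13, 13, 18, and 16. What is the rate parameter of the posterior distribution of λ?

Total count: 10 + 2 + 7 + 6 = 25.
Total exposure: 4 hours.
After the first batch: Gamma(27 + 25, 1 + 4) = Gamma(52, 5).
Total count: 4 + 9 + 13 + 13 + 18 + 16 = 73.
Total exposure: 6 hours.
After the second batch: Gamma(52 + 73, 5 + 6) = Gamma(125, 11).

11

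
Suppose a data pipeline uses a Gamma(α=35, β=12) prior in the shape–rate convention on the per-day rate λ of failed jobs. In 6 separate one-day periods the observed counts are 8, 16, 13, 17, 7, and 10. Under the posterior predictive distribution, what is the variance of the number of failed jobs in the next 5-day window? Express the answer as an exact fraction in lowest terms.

6095/162

Total count: 8 + 16 + 13 + 17 + 7 + 10 = 71.
Total exposure: 6 days.
Posterior: α' = 35 + 71 = 106, β' = 12 + 6 = 18.
The posterior predictive for a window of length T is Negative Binomial with variance T·α'·(β'+T)/β'² = 5·106·23/324 = 6095/162.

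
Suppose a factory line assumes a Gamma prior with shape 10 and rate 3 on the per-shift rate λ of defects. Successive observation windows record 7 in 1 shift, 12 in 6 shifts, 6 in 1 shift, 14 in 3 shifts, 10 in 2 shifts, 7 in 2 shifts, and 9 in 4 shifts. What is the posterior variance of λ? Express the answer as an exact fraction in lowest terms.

Total count: 7 + 12 + 6 + 14 + 10 + 7 + 9 = 65.
Total exposure: 1 + 6 + 1 + 3 + 2 + 2 + 4 = 19 shifts.
Conjugate update: add total count to the shape and total exposure to the rate, giving Gamma(75, 22).
Posterior variance = α'/β'² = 75/484.

75/484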